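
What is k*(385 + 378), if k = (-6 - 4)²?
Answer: 76300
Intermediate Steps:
k = 100 (k = (-10)² = 100)
k*(385 + 378) = 100*(385 + 378) = 100*763 = 76300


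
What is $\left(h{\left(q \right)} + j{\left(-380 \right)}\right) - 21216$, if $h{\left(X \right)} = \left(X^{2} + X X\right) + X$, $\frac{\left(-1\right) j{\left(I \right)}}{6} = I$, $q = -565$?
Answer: $618949$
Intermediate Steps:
$j{\left(I \right)} = - 6 I$
$h{\left(X \right)} = X + 2 X^{2}$ ($h{\left(X \right)} = \left(X^{2} + X^{2}\right) + X = 2 X^{2} + X = X + 2 X^{2}$)
$\left(h{\left(q \right)} + j{\left(-380 \right)}\right) - 21216 = \left(- 565 \left(1 + 2 \left(-565\right)\right) - -2280\right) - 21216 = \left(- 565 \left(1 - 1130\right) + 2280\right) - 21216 = \left(\left(-565\right) \left(-1129\right) + 2280\right) - 21216 = \left(637885 + 2280\right) - 21216 = 640165 - 21216 = 618949$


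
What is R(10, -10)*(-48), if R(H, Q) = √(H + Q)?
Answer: 0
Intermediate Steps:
R(10, -10)*(-48) = √(10 - 10)*(-48) = √0*(-48) = 0*(-48) = 0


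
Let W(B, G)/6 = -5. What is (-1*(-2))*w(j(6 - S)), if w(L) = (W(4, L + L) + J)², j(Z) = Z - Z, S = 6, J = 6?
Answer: 1152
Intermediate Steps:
j(Z) = 0
W(B, G) = -30 (W(B, G) = 6*(-5) = -30)
w(L) = 576 (w(L) = (-30 + 6)² = (-24)² = 576)
(-1*(-2))*w(j(6 - S)) = -1*(-2)*576 = 2*576 = 1152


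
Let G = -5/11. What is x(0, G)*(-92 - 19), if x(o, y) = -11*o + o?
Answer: 0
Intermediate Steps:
G = -5/11 (G = -5*1/11 = -5/11 ≈ -0.45455)
x(o, y) = -10*o
x(0, G)*(-92 - 19) = (-10*0)*(-92 - 19) = 0*(-111) = 0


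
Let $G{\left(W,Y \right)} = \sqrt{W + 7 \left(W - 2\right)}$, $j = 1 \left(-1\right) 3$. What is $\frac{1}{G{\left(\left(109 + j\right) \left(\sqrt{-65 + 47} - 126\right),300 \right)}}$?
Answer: $\frac{\sqrt{2}}{2 \sqrt{-53431 + 1272 i \sqrt{2}}} \approx 5.1459 \cdot 10^{-5} - 0.0030578 i$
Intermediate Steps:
$j = -3$ ($j = \left(-1\right) 3 = -3$)
$G{\left(W,Y \right)} = \sqrt{-14 + 8 W}$ ($G{\left(W,Y \right)} = \sqrt{W + 7 \left(-2 + W\right)} = \sqrt{W + \left(-14 + 7 W\right)} = \sqrt{-14 + 8 W}$)
$\frac{1}{G{\left(\left(109 + j\right) \left(\sqrt{-65 + 47} - 126\right),300 \right)}} = \frac{1}{\sqrt{-14 + 8 \left(109 - 3\right) \left(\sqrt{-65 + 47} - 126\right)}} = \frac{1}{\sqrt{-14 + 8 \cdot 106 \left(\sqrt{-18} - 126\right)}} = \frac{1}{\sqrt{-14 + 8 \cdot 106 \left(3 i \sqrt{2} - 126\right)}} = \frac{1}{\sqrt{-14 + 8 \cdot 106 \left(-126 + 3 i \sqrt{2}\right)}} = \frac{1}{\sqrt{-14 + 8 \left(-13356 + 318 i \sqrt{2}\right)}} = \frac{1}{\sqrt{-14 - \left(106848 - 2544 i \sqrt{2}\right)}} = \frac{1}{\sqrt{-106862 + 2544 i \sqrt{2}}}$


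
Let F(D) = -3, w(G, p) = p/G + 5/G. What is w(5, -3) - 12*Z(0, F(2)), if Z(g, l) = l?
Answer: 182/5 ≈ 36.400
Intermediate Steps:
w(G, p) = 5/G + p/G
w(5, -3) - 12*Z(0, F(2)) = (5 - 3)/5 - 12*(-3) = (⅕)*2 + 36 = ⅖ + 36 = 182/5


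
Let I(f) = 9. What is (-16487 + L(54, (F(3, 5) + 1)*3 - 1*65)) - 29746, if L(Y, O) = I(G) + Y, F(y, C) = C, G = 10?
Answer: -46170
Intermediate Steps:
L(Y, O) = 9 + Y
(-16487 + L(54, (F(3, 5) + 1)*3 - 1*65)) - 29746 = (-16487 + (9 + 54)) - 29746 = (-16487 + 63) - 29746 = -16424 - 29746 = -46170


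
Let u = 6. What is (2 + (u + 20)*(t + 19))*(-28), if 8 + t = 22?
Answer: -24080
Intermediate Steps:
t = 14 (t = -8 + 22 = 14)
(2 + (u + 20)*(t + 19))*(-28) = (2 + (6 + 20)*(14 + 19))*(-28) = (2 + 26*33)*(-28) = (2 + 858)*(-28) = 860*(-28) = -24080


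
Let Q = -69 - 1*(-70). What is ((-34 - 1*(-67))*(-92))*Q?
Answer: -3036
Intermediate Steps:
Q = 1 (Q = -69 + 70 = 1)
((-34 - 1*(-67))*(-92))*Q = ((-34 - 1*(-67))*(-92))*1 = ((-34 + 67)*(-92))*1 = (33*(-92))*1 = -3036*1 = -3036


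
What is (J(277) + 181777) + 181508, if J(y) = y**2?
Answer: 440014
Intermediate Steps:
(J(277) + 181777) + 181508 = (277**2 + 181777) + 181508 = (76729 + 181777) + 181508 = 258506 + 181508 = 440014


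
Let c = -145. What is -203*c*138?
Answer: 4062030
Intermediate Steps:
-203*c*138 = -203*(-145)*138 = 29435*138 = 4062030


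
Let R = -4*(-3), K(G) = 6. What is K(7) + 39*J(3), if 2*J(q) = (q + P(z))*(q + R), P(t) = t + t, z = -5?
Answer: -4083/2 ≈ -2041.5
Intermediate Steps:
P(t) = 2*t
R = 12
J(q) = (-10 + q)*(12 + q)/2 (J(q) = ((q + 2*(-5))*(q + 12))/2 = ((q - 10)*(12 + q))/2 = ((-10 + q)*(12 + q))/2 = (-10 + q)*(12 + q)/2)
K(7) + 39*J(3) = 6 + 39*(-60 + 3 + (½)*3²) = 6 + 39*(-60 + 3 + (½)*9) = 6 + 39*(-60 + 3 + 9/2) = 6 + 39*(-105/2) = 6 - 4095/2 = -4083/2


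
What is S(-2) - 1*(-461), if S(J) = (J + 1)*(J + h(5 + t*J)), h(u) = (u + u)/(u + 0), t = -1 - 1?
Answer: 461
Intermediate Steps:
t = -2
h(u) = 2 (h(u) = (2*u)/u = 2)
S(J) = (1 + J)*(2 + J) (S(J) = (J + 1)*(J + 2) = (1 + J)*(2 + J))
S(-2) - 1*(-461) = (2 + (-2)**2 + 3*(-2)) - 1*(-461) = (2 + 4 - 6) + 461 = 0 + 461 = 461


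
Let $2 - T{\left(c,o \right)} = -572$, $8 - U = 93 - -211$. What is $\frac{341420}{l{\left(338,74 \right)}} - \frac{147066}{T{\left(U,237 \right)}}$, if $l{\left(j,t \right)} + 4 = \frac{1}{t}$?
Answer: $- \frac{1454554039}{16933} \approx -85901.0$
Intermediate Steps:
$U = -296$ ($U = 8 - \left(93 - -211\right) = 8 - \left(93 + 211\right) = 8 - 304 = -296$)
$T{\left(c,o \right)} = 574$ ($T{\left(c,o \right)} = 2 - -572 = 2 + 572 = 574$)
$l{\left(j,t \right)} = -4 + \frac{1}{t}$
$\frac{341420}{l{\left(338,74 \right)}} - \frac{147066}{T{\left(U,237 \right)}} = \frac{341420}{-4 + \frac{1}{74}} - \frac{147066}{574} = \frac{341420}{-4 + \frac{1}{74}} - \frac{73533}{287} = \frac{341420}{- \frac{295}{74}} - \frac{73533}{287} = 341420 \left(- \frac{74}{295}\right) - \frac{73533}{287} = - \frac{5053016}{59} - \frac{73533}{287} = - \frac{1454554039}{16933}$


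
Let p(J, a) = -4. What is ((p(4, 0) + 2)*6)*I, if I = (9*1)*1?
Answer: -108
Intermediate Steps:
I = 9 (I = 9*1 = 9)
((p(4, 0) + 2)*6)*I = ((-4 + 2)*6)*9 = -2*6*9 = -12*9 = -108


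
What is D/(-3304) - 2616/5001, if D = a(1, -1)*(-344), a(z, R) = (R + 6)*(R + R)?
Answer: -1076946/688471 ≈ -1.5643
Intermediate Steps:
a(z, R) = 2*R*(6 + R) (a(z, R) = (6 + R)*(2*R) = 2*R*(6 + R))
D = 3440 (D = (2*(-1)*(6 - 1))*(-344) = (2*(-1)*5)*(-344) = -10*(-344) = 3440)
D/(-3304) - 2616/5001 = 3440/(-3304) - 2616/5001 = 3440*(-1/3304) - 2616*1/5001 = -430/413 - 872/1667 = -1076946/688471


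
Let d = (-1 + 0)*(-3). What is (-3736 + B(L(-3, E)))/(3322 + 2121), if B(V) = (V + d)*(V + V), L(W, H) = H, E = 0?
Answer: -3736/5443 ≈ -0.68639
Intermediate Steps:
d = 3 (d = -1*(-3) = 3)
B(V) = 2*V*(3 + V) (B(V) = (V + 3)*(V + V) = (3 + V)*(2*V) = 2*V*(3 + V))
(-3736 + B(L(-3, E)))/(3322 + 2121) = (-3736 + 2*0*(3 + 0))/(3322 + 2121) = (-3736 + 2*0*3)/5443 = (-3736 + 0)*(1/5443) = -3736*1/5443 = -3736/5443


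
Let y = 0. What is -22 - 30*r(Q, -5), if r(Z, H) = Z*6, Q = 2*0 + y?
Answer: -22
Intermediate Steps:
Q = 0 (Q = 2*0 + 0 = 0 + 0 = 0)
r(Z, H) = 6*Z
-22 - 30*r(Q, -5) = -22 - 180*0 = -22 - 30*0 = -22 + 0 = -22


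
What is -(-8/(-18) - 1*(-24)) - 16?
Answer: -364/9 ≈ -40.444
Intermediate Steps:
-(-8/(-18) - 1*(-24)) - 16 = -(-8*(-1/18) + 24) - 16 = -(4/9 + 24) - 16 = -1*220/9 - 16 = -220/9 - 16 = -364/9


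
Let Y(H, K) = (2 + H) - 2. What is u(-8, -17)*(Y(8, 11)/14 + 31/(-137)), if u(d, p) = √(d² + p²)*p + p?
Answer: -5627/959 - 5627*√353/959 ≈ -116.11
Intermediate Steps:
Y(H, K) = H
u(d, p) = p + p*√(d² + p²) (u(d, p) = p*√(d² + p²) + p = p + p*√(d² + p²))
u(-8, -17)*(Y(8, 11)/14 + 31/(-137)) = (-17*(1 + √((-8)² + (-17)²)))*(8/14 + 31/(-137)) = (-17*(1 + √(64 + 289)))*(8*(1/14) + 31*(-1/137)) = (-17*(1 + √353))*(4/7 - 31/137) = (-17 - 17*√353)*(331/959) = -5627/959 - 5627*√353/959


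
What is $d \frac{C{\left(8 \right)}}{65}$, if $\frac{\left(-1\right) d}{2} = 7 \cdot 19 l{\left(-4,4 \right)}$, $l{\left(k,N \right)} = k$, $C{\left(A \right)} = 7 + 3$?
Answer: $\frac{2128}{13} \approx 163.69$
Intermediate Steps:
$C{\left(A \right)} = 10$
$d = 1064$ ($d = - 2 \cdot 7 \cdot 19 \left(-4\right) = - 2 \cdot 133 \left(-4\right) = \left(-2\right) \left(-532\right) = 1064$)
$d \frac{C{\left(8 \right)}}{65} = 1064 \cdot \frac{10}{65} = 1064 \cdot 10 \cdot \frac{1}{65} = 1064 \cdot \frac{2}{13} = \frac{2128}{13}$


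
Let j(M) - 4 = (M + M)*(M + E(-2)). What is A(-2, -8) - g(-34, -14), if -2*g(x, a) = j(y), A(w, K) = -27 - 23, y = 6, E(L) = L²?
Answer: 12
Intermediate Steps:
A(w, K) = -50
j(M) = 4 + 2*M*(4 + M) (j(M) = 4 + (M + M)*(M + (-2)²) = 4 + (2*M)*(M + 4) = 4 + (2*M)*(4 + M) = 4 + 2*M*(4 + M))
g(x, a) = -62 (g(x, a) = -(4 + 2*6² + 8*6)/2 = -(4 + 2*36 + 48)/2 = -(4 + 72 + 48)/2 = -½*124 = -62)
A(-2, -8) - g(-34, -14) = -50 - 1*(-62) = -50 + 62 = 12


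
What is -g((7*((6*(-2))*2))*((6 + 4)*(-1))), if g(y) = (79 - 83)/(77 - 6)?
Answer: 4/71 ≈ 0.056338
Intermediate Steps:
g(y) = -4/71
-g((7*((6*(-2))*2))*((6 + 4)*(-1))) = -1*(-4/71) = 4/71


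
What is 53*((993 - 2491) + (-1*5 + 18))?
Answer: -78705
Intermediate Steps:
53*((993 - 2491) + (-1*5 + 18)) = 53*(-1498 + (-5 + 18)) = 53*(-1498 + 13) = 53*(-1485) = -78705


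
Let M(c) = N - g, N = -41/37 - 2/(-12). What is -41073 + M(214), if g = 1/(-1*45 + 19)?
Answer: -59269642/1443 ≈ -41074.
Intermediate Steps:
N = -209/222 (N = -41*1/37 - 2*(-1/12) = -41/37 + ⅙ = -209/222 ≈ -0.94144)
g = -1/26 (g = 1/(-45 + 19) = 1/(-26) = -1/26 ≈ -0.038462)
M(c) = -1303/1443 (M(c) = -209/222 - 1*(-1/26) = -209/222 + 1/26 = -1303/1443)
-41073 + M(214) = -41073 - 1303/1443 = -59269642/1443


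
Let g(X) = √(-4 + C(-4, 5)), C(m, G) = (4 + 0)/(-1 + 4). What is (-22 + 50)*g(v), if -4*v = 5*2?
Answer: 56*I*√6/3 ≈ 45.724*I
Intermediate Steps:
C(m, G) = 4/3
v = -5/2 (v = -5*2/4 = -¼*10 = -5/2 ≈ -2.5000)
g(X) = 2*I*√6/3 (g(X) = √(-4 + 4/3) = √(-8/3) = 2*I*√6/3)
(-22 + 50)*g(v) = (-22 + 50)*(2*I*√6/3) = 28*(2*I*√6/3) = 56*I*√6/3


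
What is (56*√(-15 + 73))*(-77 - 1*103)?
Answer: -10080*√58 ≈ -76767.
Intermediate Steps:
(56*√(-15 + 73))*(-77 - 1*103) = (56*√58)*(-77 - 103) = (56*√58)*(-180) = -10080*√58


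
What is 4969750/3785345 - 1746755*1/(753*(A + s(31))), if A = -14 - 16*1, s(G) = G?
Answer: -1321665616745/570072957 ≈ -2318.4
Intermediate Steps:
A = -30 (A = -14 - 16 = -30)
4969750/3785345 - 1746755*1/(753*(A + s(31))) = 4969750/3785345 - 1746755*1/(753*(-30 + 31)) = 4969750*(1/3785345) - 1746755/(753*1) = 993950/757069 - 1746755/753 = -1321665616745/570072957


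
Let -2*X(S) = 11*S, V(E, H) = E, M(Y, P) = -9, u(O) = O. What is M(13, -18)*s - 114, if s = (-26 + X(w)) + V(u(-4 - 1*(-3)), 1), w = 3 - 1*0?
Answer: 555/2 ≈ 277.50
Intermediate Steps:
w = 3 (w = 3 + 0 = 3)
X(S) = -11*S/2
s = -87/2 (s = (-26 - 11/2*3) + (-4 - 1*(-3)) = (-26 - 33/2) + (-4 + 3) = -85/2 - 1 = -87/2 ≈ -43.500)
M(13, -18)*s - 114 = -9*(-87/2) - 114 = 783/2 - 114 = 555/2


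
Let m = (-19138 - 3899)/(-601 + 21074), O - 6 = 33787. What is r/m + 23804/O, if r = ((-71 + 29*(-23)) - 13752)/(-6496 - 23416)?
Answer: 151859637823/554432694476 ≈ 0.27390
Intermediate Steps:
O = 33793 (O = 6 + 33787 = 33793)
m = -23037/20473 ≈ -1.1252
r = 7245/14956 (r = ((-71 - 667) - 13752)/(-29912) = (-738 - 13752)*(-1/29912) = -14490*(-1/29912) = 7245/14956 ≈ 0.48442)
r/m + 23804/O = 7245/(14956*(-23037/20473)) + 23804/33793 = (7245/14956)*(-20473/23037) + 23804*(1/33793) = -7063185/16406732 + 23804/33793 = 151859637823/554432694476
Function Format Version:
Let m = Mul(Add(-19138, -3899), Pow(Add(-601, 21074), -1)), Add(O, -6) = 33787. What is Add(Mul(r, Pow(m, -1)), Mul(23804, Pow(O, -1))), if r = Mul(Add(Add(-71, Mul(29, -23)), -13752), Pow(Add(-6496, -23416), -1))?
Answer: Rational(151859637823, 554432694476) ≈ 0.27390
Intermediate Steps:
O = 33793 (O = Add(6, 33787) = 33793)
m = Rational(-23037, 20473) (m = Mul(-23037, Pow(20473, -1)) = Mul(-23037, Rational(1, 20473)) = Rational(-23037, 20473) ≈ -1.1252)
r = Rational(7245, 14956) (r = Mul(Add(Add(-71, -667), -13752), Pow(-29912, -1)) = Mul(Add(-738, -13752), Rational(-1, 29912)) = Mul(-14490, Rational(-1, 29912)) = Rational(7245, 14956) ≈ 0.48442)
Add(Mul(r, Pow(m, -1)), Mul(23804, Pow(O, -1))) = Add(Mul(Rational(7245, 14956), Pow(Rational(-23037, 20473), -1)), Mul(23804, Pow(33793, -1))) = Add(Mul(Rational(7245, 14956), Rational(-20473, 23037)), Mul(23804, Rational(1, 33793))) = Add(Rational(-7063185, 16406732), Rational(23804, 33793)) = Rational(151859637823, 554432694476)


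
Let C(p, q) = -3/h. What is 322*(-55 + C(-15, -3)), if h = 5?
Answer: -89516/5 ≈ -17903.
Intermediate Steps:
C(p, q) = -⅗ (C(p, q) = -3/5 = -3*⅕ = -⅗)
322*(-55 + C(-15, -3)) = 322*(-55 - ⅗) = 322*(-278/5) = -89516/5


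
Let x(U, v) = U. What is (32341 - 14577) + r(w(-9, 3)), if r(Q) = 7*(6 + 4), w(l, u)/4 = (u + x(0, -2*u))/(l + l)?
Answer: 17834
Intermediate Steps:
w(l, u) = 2*u/l (w(l, u) = 4*((u + 0)/(l + l)) = 4*(u/((2*l))) = 4*(u*(1/(2*l))) = 4*(u/(2*l)) = 2*u/l)
r(Q) = 70 (r(Q) = 7*10 = 70)
(32341 - 14577) + r(w(-9, 3)) = (32341 - 14577) + 70 = 17764 + 70 = 17834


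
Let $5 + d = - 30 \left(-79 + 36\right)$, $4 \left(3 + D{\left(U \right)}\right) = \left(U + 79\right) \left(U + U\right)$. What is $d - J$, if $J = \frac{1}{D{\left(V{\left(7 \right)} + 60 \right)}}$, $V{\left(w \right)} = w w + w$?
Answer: $\frac{14529494}{11307} \approx 1285.0$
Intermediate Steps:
$V{\left(w \right)} = w + w^{2}$ ($V{\left(w \right)} = w^{2} + w = w + w^{2}$)
$D{\left(U \right)} = -3 + \frac{U \left(79 + U\right)}{2}$ ($D{\left(U \right)} = -3 + \frac{\left(U + 79\right) \left(U + U\right)}{4} = -3 + \frac{\left(79 + U\right) 2 U}{4} = -3 + \frac{2 U \left(79 + U\right)}{4} = -3 + \frac{U \left(79 + U\right)}{2}$)
$d = 1285$ ($d = -5 - 30 \left(-79 + 36\right) = -5 - -1290 = -5 + 1290 = 1285$)
$J = \frac{1}{11307}$ ($J = \frac{1}{-3 + \frac{\left(7 \left(1 + 7\right) + 60\right)^{2}}{2} + \frac{79 \left(7 \left(1 + 7\right) + 60\right)}{2}} = \frac{1}{-3 + \frac{\left(7 \cdot 8 + 60\right)^{2}}{2} + \frac{79 \left(7 \cdot 8 + 60\right)}{2}} = \frac{1}{-3 + \frac{\left(56 + 60\right)^{2}}{2} + \frac{79 \left(56 + 60\right)}{2}} = \frac{1}{-3 + \frac{116^{2}}{2} + \frac{79}{2} \cdot 116} = \frac{1}{-3 + \frac{1}{2} \cdot 13456 + 4582} = \frac{1}{-3 + 6728 + 4582} = \frac{1}{11307} \approx 8.8441 \cdot 10^{-5}$)
$d - J = 1285 - \frac{1}{11307} = \frac{14529494}{11307}$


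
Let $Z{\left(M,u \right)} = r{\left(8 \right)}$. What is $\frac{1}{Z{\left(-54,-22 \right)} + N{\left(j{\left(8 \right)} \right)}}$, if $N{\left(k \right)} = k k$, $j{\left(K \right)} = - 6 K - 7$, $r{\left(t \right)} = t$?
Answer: $\frac{1}{3033} \approx 0.00032971$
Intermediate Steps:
$Z{\left(M,u \right)} = 8$
$j{\left(K \right)} = -7 - 6 K$
$N{\left(k \right)} = k^{2}$
$\frac{1}{Z{\left(-54,-22 \right)} + N{\left(j{\left(8 \right)} \right)}} = \frac{1}{8 + \left(-7 - 48\right)^{2}} = \frac{1}{8 + \left(-55\right)^{2}} = \frac{1}{8 + 3025} = \frac{1}{3033}$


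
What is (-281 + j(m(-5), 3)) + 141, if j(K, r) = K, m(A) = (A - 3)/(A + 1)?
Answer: -138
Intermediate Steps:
m(A) = (-3 + A)/(1 + A)
(-281 + j(m(-5), 3)) + 141 = (-281 + (-3 - 5)/(1 - 5)) + 141 = (-281 - 8/(-4)) + 141 = (-281 - ¼*(-8)) + 141 = (-281 + 2) + 141 = -279 + 141 = -138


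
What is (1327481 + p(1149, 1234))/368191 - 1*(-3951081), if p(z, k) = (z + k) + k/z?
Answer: 1671512109692149/423051459 ≈ 3.9511e+6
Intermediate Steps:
p(z, k) = k + z + k/z (p(z, k) = (k + z) + k/z = k + z + k/z)
(1327481 + p(1149, 1234))/368191 - 1*(-3951081) = (1327481 + (1234 + 1149 + 1234/1149))/368191 - 1*(-3951081) = (1327481 + (1234 + 1149 + 1234*(1/1149)))*(1/368191) + 3951081 = (1327481 + (1234 + 1149 + 1234/1149))*(1/368191) + 3951081 = (1327481 + 2739301/1149)*(1/368191) + 3951081 = (1528014970/1149)*(1/368191) + 3951081 = 1528014970/423051459 + 3951081 = 1671512109692149/423051459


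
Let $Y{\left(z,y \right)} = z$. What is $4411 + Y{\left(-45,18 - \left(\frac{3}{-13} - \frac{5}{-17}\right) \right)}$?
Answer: $4366$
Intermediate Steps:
$4411 + Y{\left(-45,18 - \left(\frac{3}{-13} - \frac{5}{-17}\right) \right)} = 4411 - 45 = 4366$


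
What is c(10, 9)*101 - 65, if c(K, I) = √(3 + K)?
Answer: -65 + 101*√13 ≈ 299.16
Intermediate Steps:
c(10, 9)*101 - 65 = √(3 + 10)*101 - 65 = √13*101 - 65 = 101*√13 - 65 = -65 + 101*√13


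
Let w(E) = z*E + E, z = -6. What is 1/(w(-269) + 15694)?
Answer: 1/17039 ≈ 5.8689e-5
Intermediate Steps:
w(E) = -5*E (w(E) = -6*E + E = -5*E)
1/(w(-269) + 15694) = 1/(-5*(-269) + 15694) = 1/(1345 + 15694) = 1/17039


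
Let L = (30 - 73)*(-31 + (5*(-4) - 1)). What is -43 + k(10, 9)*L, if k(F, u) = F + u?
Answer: 42441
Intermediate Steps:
L = 2236 (L = -43*(-31 + (-20 - 1)) = -43*(-31 - 21) = -43*(-52) = 2236)
-43 + k(10, 9)*L = -43 + (10 + 9)*2236 = -43 + 19*2236 = -43 + 42484 = 42441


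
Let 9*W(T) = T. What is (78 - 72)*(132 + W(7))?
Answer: 2390/3 ≈ 796.67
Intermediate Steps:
W(T) = T/9
(78 - 72)*(132 + W(7)) = (78 - 72)*(132 + (1/9)*7) = 6*(132 + 7/9) = 6*(1195/9) = 2390/3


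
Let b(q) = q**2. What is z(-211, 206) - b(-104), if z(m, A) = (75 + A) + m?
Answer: -10746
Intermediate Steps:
z(m, A) = 75 + A + m
z(-211, 206) - b(-104) = (75 + 206 - 211) - 1*(-104)**2 = 70 - 1*10816 = 70 - 10816 = -10746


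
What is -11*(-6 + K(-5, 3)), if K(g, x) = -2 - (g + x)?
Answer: 66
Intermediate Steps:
K(g, x) = -2 - g - x (K(g, x) = -2 + (-g - x) = -2 - g - x)
-11*(-6 + K(-5, 3)) = -11*(-6 + (-2 - 1*(-5) - 1*3)) = -11*(-6 + (-2 + 5 - 3)) = -11*(-6 + 0) = -11*(-6) = 66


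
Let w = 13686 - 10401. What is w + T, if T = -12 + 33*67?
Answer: 5484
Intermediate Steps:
T = 2199 (T = -12 + 2211 = 2199)
w = 3285
w + T = 3285 + 2199 = 5484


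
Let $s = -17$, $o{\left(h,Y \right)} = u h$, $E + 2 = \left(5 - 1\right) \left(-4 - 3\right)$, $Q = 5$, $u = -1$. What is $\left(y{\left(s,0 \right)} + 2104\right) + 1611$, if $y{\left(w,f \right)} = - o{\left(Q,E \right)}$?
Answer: $3720$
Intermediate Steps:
$E = -30$ ($E = -2 + \left(5 - 1\right) \left(-4 - 3\right) = -2 + 4 \left(-7\right) = -2 - 28 = -30$)
$o{\left(h,Y \right)} = - h$
$y{\left(w,f \right)} = 5$ ($y{\left(w,f \right)} = - \left(-1\right) 5 = \left(-1\right) \left(-5\right) = 5$)
$\left(y{\left(s,0 \right)} + 2104\right) + 1611 = \left(5 + 2104\right) + 1611 = 2109 + 1611 = 3720$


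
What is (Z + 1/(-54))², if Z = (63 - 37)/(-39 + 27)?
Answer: 3481/729 ≈ 4.7750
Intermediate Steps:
Z = -13/6 (Z = 26/(-12) = 26*(-1/12) = -13/6 ≈ -2.1667)
(Z + 1/(-54))² = (-13/6 + 1/(-54))² = (-13/6 - 1/54)² = (-59/27)² = 3481/729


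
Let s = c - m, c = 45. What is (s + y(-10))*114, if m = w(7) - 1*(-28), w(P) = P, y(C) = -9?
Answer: 114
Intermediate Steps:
m = 35 (m = 7 - 1*(-28) = 7 + 28 = 35)
s = 10 (s = 45 - 1*35 = 45 - 35 = 10)
(s + y(-10))*114 = (10 - 9)*114 = 1*114 = 114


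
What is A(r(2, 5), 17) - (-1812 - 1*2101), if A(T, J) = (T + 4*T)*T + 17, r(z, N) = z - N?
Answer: 3975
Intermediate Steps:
A(T, J) = 17 + 5*T**2 (A(T, J) = (5*T)*T + 17 = 5*T**2 + 17 = 17 + 5*T**2)
A(r(2, 5), 17) - (-1812 - 1*2101) = (17 + 5*(2 - 1*5)**2) - (-1812 - 1*2101) = (17 + 5*(2 - 5)**2) - (-1812 - 2101) = (17 + 5*(-3)**2) - 1*(-3913) = (17 + 5*9) + 3913 = (17 + 45) + 3913 = 62 + 3913 = 3975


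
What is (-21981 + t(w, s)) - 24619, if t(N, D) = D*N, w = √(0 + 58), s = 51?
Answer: -46600 + 51*√58 ≈ -46212.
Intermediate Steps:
w = √58 ≈ 7.6158
(-21981 + t(w, s)) - 24619 = (-21981 + 51*√58) - 24619 = -46600 + 51*√58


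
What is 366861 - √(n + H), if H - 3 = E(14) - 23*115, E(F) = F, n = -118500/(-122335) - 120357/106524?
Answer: 366861 - I*√55101492959746881131/144795706 ≈ 3.6686e+5 - 51.266*I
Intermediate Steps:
n = -46683991/289591412 (n = -118500*(-1/122335) - 120357*1/106524 = 23700/24467 - 13373/11836 = -46683991/289591412 ≈ -0.16121)
H = -2628 (H = 3 + (14 - 23*115) = 3 + (14 - 2645) = 3 - 2631 = -2628)
366861 - √(n + H) = 366861 - √(-46683991/289591412 - 2628) = 366861 - √(-761092914727/289591412) = 366861 - I*√55101492959746881131/144795706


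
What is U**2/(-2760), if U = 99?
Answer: -3267/920 ≈ -3.5511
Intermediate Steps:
U**2/(-2760) = 99**2/(-2760) = 9801*(-1/2760) = -3267/920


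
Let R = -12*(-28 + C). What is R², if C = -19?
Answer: 318096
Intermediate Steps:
R = 564 (R = -12*(-28 - 19) = -12*(-47) = 564)
R² = 564² = 318096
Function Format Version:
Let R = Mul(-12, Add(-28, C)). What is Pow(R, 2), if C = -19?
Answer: 318096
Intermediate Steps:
R = 564 (R = Mul(-12, Add(-28, -19)) = Mul(-12, -47) = 564)
Pow(R, 2) = Pow(564, 2) = 318096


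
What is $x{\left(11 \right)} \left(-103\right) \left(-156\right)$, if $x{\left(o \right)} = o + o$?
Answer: $353496$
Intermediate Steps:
$x{\left(o \right)} = 2 o$
$x{\left(11 \right)} \left(-103\right) \left(-156\right) = 2 \cdot 11 \left(-103\right) \left(-156\right) = 22 \left(-103\right) \left(-156\right) = \left(-2266\right) \left(-156\right) = 353496$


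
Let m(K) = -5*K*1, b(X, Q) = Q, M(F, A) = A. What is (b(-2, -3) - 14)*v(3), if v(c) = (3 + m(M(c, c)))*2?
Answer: 408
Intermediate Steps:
m(K) = -5*K
v(c) = 6 - 10*c (v(c) = (3 - 5*c)*2 = 6 - 10*c)
(b(-2, -3) - 14)*v(3) = (-3 - 14)*(6 - 10*3) = -17*(6 - 30) = -17*(-24) = 408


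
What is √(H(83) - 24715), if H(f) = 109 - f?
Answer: I*√24689 ≈ 157.13*I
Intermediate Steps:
√(H(83) - 24715) = √((109 - 1*83) - 24715) = √((109 - 83) - 24715) = √(26 - 24715) = √(-24689) = I*√24689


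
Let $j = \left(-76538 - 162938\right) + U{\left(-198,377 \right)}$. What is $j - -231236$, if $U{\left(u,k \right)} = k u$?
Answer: $-82886$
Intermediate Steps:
$j = -314122$ ($j = \left(-76538 - 162938\right) + 377 \left(-198\right) = -239476 - 74646 = -314122$)
$j - -231236 = -314122 - -231236 = -314122 + 231236 = -82886$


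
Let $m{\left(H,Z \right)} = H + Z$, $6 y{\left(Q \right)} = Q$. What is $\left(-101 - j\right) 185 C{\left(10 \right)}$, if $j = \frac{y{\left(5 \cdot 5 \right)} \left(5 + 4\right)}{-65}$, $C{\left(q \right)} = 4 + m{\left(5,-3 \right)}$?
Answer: $- \frac{1449105}{13} \approx -1.1147 \cdot 10^{5}$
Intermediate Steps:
$y{\left(Q \right)} = \frac{Q}{6}$
$C{\left(q \right)} = 6$ ($C{\left(q \right)} = 4 + \left(5 - 3\right) = 4 + 2 = 6$)
$j = - \frac{15}{26}$ ($j = \frac{\frac{5 \cdot 5}{6} \left(5 + 4\right)}{-65} = \frac{1}{6} \cdot 25 \cdot 9 \left(- \frac{1}{65}\right) = \frac{25}{6} \cdot 9 \left(- \frac{1}{65}\right) = \frac{75}{2} \left(- \frac{1}{65}\right) = - \frac{15}{26} \approx -0.57692$)
$\left(-101 - j\right) 185 C{\left(10 \right)} = \left(-101 - - \frac{15}{26}\right) 185 \cdot 6 = \left(-101 + \frac{15}{26}\right) 185 \cdot 6 = \left(- \frac{2611}{26}\right) 185 \cdot 6 = \left(- \frac{483035}{26}\right) 6 = - \frac{1449105}{13}$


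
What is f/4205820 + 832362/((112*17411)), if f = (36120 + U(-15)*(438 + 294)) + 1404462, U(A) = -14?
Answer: 262081742397/341728482760 ≈ 0.76693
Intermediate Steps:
f = 1430334 (f = (36120 - 14*(438 + 294)) + 1404462 = (36120 - 14*732) + 1404462 = (36120 - 10248) + 1404462 = 25872 + 1404462 = 1430334)
f/4205820 + 832362/((112*17411)) = 1430334/4205820 + 832362/((112*17411)) = 1430334*(1/4205820) + 832362/1950032 = 238389/700970 + 832362*(1/1950032) = 238389/700970 + 416181/975016 = 262081742397/341728482760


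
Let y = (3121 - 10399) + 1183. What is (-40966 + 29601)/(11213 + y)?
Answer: -11365/5118 ≈ -2.2206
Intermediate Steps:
y = -6095 (y = -7278 + 1183 = -6095)
(-40966 + 29601)/(11213 + y) = (-40966 + 29601)/(11213 - 6095) = -11365/5118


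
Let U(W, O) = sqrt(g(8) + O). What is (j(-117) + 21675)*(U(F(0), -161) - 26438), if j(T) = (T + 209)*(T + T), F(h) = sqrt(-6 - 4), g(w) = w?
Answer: -3886386 + 441*I*sqrt(17) ≈ -3.8864e+6 + 1818.3*I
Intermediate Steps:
F(h) = I*sqrt(10) (F(h) = sqrt(-10) = I*sqrt(10))
j(T) = 2*T*(209 + T) (j(T) = (209 + T)*(2*T) = 2*T*(209 + T))
U(W, O) = sqrt(8 + O)
(j(-117) + 21675)*(U(F(0), -161) - 26438) = (2*(-117)*(209 - 117) + 21675)*(sqrt(8 - 161) - 26438) = (2*(-117)*92 + 21675)*(sqrt(-153) - 26438) = (-21528 + 21675)*(3*I*sqrt(17) - 26438) = 147*(-26438 + 3*I*sqrt(17)) = -3886386 + 441*I*sqrt(17)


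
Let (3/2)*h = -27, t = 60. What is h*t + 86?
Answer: -994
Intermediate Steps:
h = -18 (h = (⅔)*(-27) = -18)
h*t + 86 = -18*60 + 86 = -1080 + 86 = -994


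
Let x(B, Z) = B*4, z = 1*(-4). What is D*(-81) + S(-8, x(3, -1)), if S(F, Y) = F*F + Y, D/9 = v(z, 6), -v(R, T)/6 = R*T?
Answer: -104900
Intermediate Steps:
z = -4
x(B, Z) = 4*B
v(R, T) = -6*R*T
D = 1296 (D = 9*(-6*(-4)*6) = 9*144 = 1296)
S(F, Y) = Y + F² (S(F, Y) = F² + Y = Y + F²)
D*(-81) + S(-8, x(3, -1)) = 1296*(-81) + (4*3 + (-8)²) = -104976 + (12 + 64) = -104976 + 76 = -104900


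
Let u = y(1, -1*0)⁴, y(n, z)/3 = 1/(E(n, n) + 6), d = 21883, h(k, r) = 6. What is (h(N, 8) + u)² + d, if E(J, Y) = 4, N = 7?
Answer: 2191909726561/100000000 ≈ 21919.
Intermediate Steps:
y(n, z) = 3/10 (y(n, z) = 3/(4 + 6) = 3/10)
u = 81/10000 (u = (3/10)⁴ = 81/10000 ≈ 0.0081000)
(h(N, 8) + u)² + d = (6 + 81/10000)² + 21883 = (60081/10000)² + 21883 = 3609726561/100000000 + 21883 = 2191909726561/100000000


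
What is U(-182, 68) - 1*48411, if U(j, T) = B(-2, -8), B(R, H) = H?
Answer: -48419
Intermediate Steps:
U(j, T) = -8
U(-182, 68) - 1*48411 = -8 - 1*48411 = -8 - 48411 = -48419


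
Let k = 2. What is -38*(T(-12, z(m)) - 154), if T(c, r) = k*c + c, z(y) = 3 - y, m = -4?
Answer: 7220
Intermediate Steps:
T(c, r) = 3*c (T(c, r) = 2*c + c = 3*c)
-38*(T(-12, z(m)) - 154) = -38*(3*(-12) - 154) = -38*(-36 - 154) = -38*(-190) = 7220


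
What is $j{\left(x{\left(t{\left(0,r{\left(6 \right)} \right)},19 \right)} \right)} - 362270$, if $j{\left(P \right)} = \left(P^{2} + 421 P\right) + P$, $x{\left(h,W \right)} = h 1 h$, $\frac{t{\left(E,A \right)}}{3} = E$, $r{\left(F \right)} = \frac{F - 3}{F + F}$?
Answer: $-362270$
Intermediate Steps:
$r{\left(F \right)} = \frac{-3 + F}{2 F}$
$t{\left(E,A \right)} = 3 E$
$x{\left(h,W \right)} = h^{2}$ ($x{\left(h,W \right)} = h h = h^{2}$)
$j{\left(P \right)} = P^{2} + 422 P$
$j{\left(x{\left(t{\left(0,r{\left(6 \right)} \right)},19 \right)} \right)} - 362270 = \left(3 \cdot 0\right)^{2} \left(422 + \left(3 \cdot 0\right)^{2}\right) - 362270 = 0^{2} \left(422 + 0^{2}\right) - 362270 = 0 \left(422 + 0\right) - 362270 = 0 \cdot 422 - 362270 = 0 - 362270 = -362270$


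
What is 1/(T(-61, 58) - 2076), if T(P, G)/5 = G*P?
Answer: -1/19766 ≈ -5.0592e-5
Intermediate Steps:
T(P, G) = 5*G*P (T(P, G) = 5*(G*P) = 5*G*P)
1/(T(-61, 58) - 2076) = 1/(5*58*(-61) - 2076) = 1/(-17690 - 2076) = 1/(-19766) = -1/19766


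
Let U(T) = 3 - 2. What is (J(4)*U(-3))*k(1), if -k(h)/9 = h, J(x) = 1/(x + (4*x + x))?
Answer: -3/8 ≈ -0.37500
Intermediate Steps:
U(T) = 1
J(x) = 1/(6*x) (J(x) = 1/(x + 5*x) = 1/(6*x))
k(h) = -9*h
(J(4)*U(-3))*k(1) = (((⅙)/4)*1)*(-9*1) = (((⅙)*(¼))*1)*(-9) = ((1/24)*1)*(-9) = (1/24)*(-9) = -3/8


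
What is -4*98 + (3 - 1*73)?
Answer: -462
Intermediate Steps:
-4*98 + (3 - 1*73) = -392 + (3 - 73) = -392 - 70 = -462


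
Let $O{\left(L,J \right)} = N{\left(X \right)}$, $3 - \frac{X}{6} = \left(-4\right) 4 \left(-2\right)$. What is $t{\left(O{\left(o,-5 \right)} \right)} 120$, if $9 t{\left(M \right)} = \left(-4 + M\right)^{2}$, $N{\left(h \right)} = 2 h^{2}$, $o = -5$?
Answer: $\frac{146642412160}{3} \approx 4.8881 \cdot 10^{10}$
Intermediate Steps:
$X = -174$ ($X = 18 - 6 \left(-4\right) 4 \left(-2\right) = 18 - 6 \left(\left(-16\right) \left(-2\right)\right) = 18 - 192 = -174$)
$O{\left(L,J \right)} = 60552$ ($O{\left(L,J \right)} = 2 \left(-174\right)^{2} = 2 \cdot 30276 = 60552$)
$t{\left(M \right)} = \frac{\left(-4 + M\right)^{2}}{9}$
$t{\left(O{\left(o,-5 \right)} \right)} 120 = \frac{\left(-4 + 60552\right)^{2}}{9} \cdot 120 = \frac{60548^{2}}{9} \cdot 120 = \frac{1}{9} \cdot 3666060304 \cdot 120 = \frac{3666060304}{9} \cdot 120 = \frac{146642412160}{3}$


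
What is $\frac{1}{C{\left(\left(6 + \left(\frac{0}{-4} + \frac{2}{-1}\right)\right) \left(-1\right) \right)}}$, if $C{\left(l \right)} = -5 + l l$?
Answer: $\frac{1}{11} \approx 0.090909$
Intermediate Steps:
$C{\left(l \right)} = -5 + l^{2}$
$\frac{1}{C{\left(\left(6 + \left(\frac{0}{-4} + \frac{2}{-1}\right)\right) \left(-1\right) \right)}} = \frac{1}{-5 + \left(\left(6 + \left(\frac{0}{-4} + \frac{2}{-1}\right)\right) \left(-1\right)\right)^{2}} = \frac{1}{-5 + \left(\left(6 + \left(0 \left(- \frac{1}{4}\right) + 2 \left(-1\right)\right)\right) \left(-1\right)\right)^{2}} = \frac{1}{-5 + \left(\left(6 + \left(0 - 2\right)\right) \left(-1\right)\right)^{2}} = \frac{1}{-5 + \left(\left(6 - 2\right) \left(-1\right)\right)^{2}} = \frac{1}{-5 + \left(4 \left(-1\right)\right)^{2}} = \frac{1}{-5 + \left(-4\right)^{2}} = \frac{1}{-5 + 16} = \frac{1}{11}$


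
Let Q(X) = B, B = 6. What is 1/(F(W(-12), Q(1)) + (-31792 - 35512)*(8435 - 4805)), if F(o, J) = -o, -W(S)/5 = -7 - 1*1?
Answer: -1/244313560 ≈ -4.0931e-9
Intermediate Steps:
W(S) = 40 (W(S) = -5*(-7 - 1*1) = -5*(-7 - 1) = -5*(-8) = 40)
Q(X) = 6
1/(F(W(-12), Q(1)) + (-31792 - 35512)*(8435 - 4805)) = 1/(-1*40 + (-31792 - 35512)*(8435 - 4805)) = 1/(-40 - 67304*3630) = 1/(-40 - 244313520) = 1/(-244313560) = -1/244313560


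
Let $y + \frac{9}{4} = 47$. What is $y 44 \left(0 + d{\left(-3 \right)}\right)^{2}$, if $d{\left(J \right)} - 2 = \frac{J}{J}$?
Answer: $17721$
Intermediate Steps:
$y = \frac{179}{4}$ ($y = - \frac{9}{4} + 47 = \frac{179}{4} \approx 44.75$)
$d{\left(J \right)} = 3$ ($d{\left(J \right)} = 2 + \frac{J}{J} = 2 + 1 = 3$)
$y 44 \left(0 + d{\left(-3 \right)}\right)^{2} = \frac{179}{4} \cdot 44 \left(0 + 3\right)^{2} = 1969 \cdot 3^{2} = 1969 \cdot 9 = 17721$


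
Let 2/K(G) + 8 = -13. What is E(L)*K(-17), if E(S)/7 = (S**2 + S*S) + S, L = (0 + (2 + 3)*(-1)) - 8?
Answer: -650/3 ≈ -216.67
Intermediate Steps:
K(G) = -2/21 (K(G) = 2/(-8 - 13) = 2/(-21) = 2*(-1/21) = -2/21)
L = -13 (L = (0 + 5*(-1)) - 8 = (0 - 5) - 8 = -5 - 8 = -13)
E(S) = 7*S + 14*S**2 (E(S) = 7*((S**2 + S*S) + S) = 7*((S**2 + S**2) + S) = 7*(2*S**2 + S) = 7*(S + 2*S**2) = 7*S + 14*S**2)
E(L)*K(-17) = (7*(-13)*(1 + 2*(-13)))*(-2/21) = (7*(-13)*(1 - 26))*(-2/21) = (7*(-13)*(-25))*(-2/21) = 2275*(-2/21) = -650/3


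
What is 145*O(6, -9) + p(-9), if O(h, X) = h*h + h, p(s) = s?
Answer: 6081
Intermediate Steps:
O(h, X) = h + h² (O(h, X) = h² + h = h + h²)
145*O(6, -9) + p(-9) = 145*(6*(1 + 6)) - 9 = 145*(6*7) - 9 = 145*42 - 9 = 6090 - 9 = 6081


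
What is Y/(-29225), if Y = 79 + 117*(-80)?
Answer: 9281/29225 ≈ 0.31757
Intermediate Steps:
Y = -9281 (Y = 79 - 9360 = -9281)
Y/(-29225) = -9281/(-29225) = -9281*(-1/29225) = 9281/29225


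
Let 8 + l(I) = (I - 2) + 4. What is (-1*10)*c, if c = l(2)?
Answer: 40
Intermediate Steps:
l(I) = -6 + I (l(I) = -8 + ((I - 2) + 4) = -8 + ((-2 + I) + 4) = -8 + (2 + I) = -6 + I)
c = -4 (c = -6 + 2 = -4)
(-1*10)*c = -1*10*(-4) = -10*(-4) = 40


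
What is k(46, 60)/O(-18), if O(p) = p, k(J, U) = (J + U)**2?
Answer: -5618/9 ≈ -624.22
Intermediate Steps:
k(46, 60)/O(-18) = (46 + 60)**2/(-18) = 106**2*(-1/18) = 11236*(-1/18) = -5618/9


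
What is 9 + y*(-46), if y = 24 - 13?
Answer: -497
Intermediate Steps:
y = 11
9 + y*(-46) = 9 + 11*(-46) = 9 - 506 = -497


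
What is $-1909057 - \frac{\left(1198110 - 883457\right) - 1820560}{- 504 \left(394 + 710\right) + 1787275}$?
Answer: $- \frac{2349778484056}{1230859} \approx -1.9091 \cdot 10^{6}$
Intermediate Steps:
$-1909057 - \frac{\left(1198110 - 883457\right) - 1820560}{- 504 \left(394 + 710\right) + 1787275} = -1909057 - \frac{314653 - 1820560}{\left(-504\right) 1104 + 1787275} = -1909057 - - \frac{1505907}{-556416 + 1787275} = -1909057 - - \frac{1505907}{1230859} = -1909057 + \frac{1505907}{1230859} = - \frac{2349778484056}{1230859}$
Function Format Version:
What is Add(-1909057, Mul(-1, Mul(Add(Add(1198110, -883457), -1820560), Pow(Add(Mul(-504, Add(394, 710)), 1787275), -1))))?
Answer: Rational(-2349778484056, 1230859) ≈ -1.9091e+6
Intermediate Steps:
Add(-1909057, Mul(-1, Mul(Add(Add(1198110, -883457), -1820560), Pow(Add(Mul(-504, Add(394, 710)), 1787275), -1)))) = Add(-1909057, Mul(-1, Mul(Add(314653, -1820560), Pow(Add(Mul(-504, 1104), 1787275), -1)))) = Add(-1909057, Mul(-1, Mul(-1505907, Pow(Add(-556416, 1787275), -1)))) = Add(-1909057, Mul(-1, Mul(-1505907, Pow(1230859, -1)))) = Add(-1909057, Mul(-1, Mul(-1505907, Rational(1, 1230859)))) = Add(-1909057, Mul(-1, Rational(-1505907, 1230859))) = Add(-1909057, Rational(1505907, 1230859)) = Rational(-2349778484056, 1230859)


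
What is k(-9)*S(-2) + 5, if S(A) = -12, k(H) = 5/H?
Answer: 35/3 ≈ 11.667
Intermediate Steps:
k(-9)*S(-2) + 5 = (5/(-9))*(-12) + 5 = (5*(-⅑))*(-12) + 5 = -5/9*(-12) + 5 = 20/3 + 5 = 35/3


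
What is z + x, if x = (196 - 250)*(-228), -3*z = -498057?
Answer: 178331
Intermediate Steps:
z = 166019 (z = -⅓*(-498057) = 166019)
x = 12312 (x = -54*(-228) = 12312)
z + x = 166019 + 12312 = 178331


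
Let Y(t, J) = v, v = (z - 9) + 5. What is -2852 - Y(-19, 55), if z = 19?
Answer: -2867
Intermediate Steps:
v = 15 (v = (19 - 9) + 5 = 10 + 5 = 15)
Y(t, J) = 15
-2852 - Y(-19, 55) = -2852 - 1*15 = -2852 - 15 = -2867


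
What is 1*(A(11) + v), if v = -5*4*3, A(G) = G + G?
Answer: -38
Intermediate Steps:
A(G) = 2*G
v = -60 (v = -20*3 = -60)
1*(A(11) + v) = 1*(2*11 - 60) = 1*(22 - 60) = 1*(-38) = -38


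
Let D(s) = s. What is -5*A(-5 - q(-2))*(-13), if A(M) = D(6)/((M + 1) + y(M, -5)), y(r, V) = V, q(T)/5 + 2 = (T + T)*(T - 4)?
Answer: -390/119 ≈ -3.2773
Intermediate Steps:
q(T) = -10 + 10*T*(-4 + T) (q(T) = -10 + 5*((T + T)*(T - 4)) = -10 + 5*((2*T)*(-4 + T)) = -10 + 5*(2*T*(-4 + T)) = -10 + 10*T*(-4 + T))
A(M) = 6/(-4 + M) (A(M) = 6/((M + 1) - 5) = 6/((1 + M) - 5) = 6/(-4 + M))
-5*A(-5 - q(-2))*(-13) = -30/(-4 + (-5 - (-10 - 40*(-2) + 10*(-2)²)))*(-13) = -30/(-4 + (-5 - (-10 + 80 + 10*4)))*(-13) = -30/(-4 + (-5 - (-10 + 80 + 40)))*(-13) = -30/(-4 + (-5 - 1*110))*(-13) = -30/(-4 + (-5 - 110))*(-13) = -30/(-4 - 115)*(-13) = -30/(-119)*(-13) = -30*(-1)/119*(-13) = -5*(-6/119)*(-13) = (30/119)*(-13) = -390/119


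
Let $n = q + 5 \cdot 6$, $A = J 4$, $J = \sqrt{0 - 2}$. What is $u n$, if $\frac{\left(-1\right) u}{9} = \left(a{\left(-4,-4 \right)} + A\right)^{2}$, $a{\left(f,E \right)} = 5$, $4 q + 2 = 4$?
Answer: $\frac{3843}{2} - 10980 i \sqrt{2} \approx 1921.5 - 15528.0 i$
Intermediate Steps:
$q = \frac{1}{2}$ ($q = - \frac{1}{2} + \frac{1}{4} \cdot 4 = - \frac{1}{2} + 1 = \frac{1}{2} \approx 0.5$)
$J = i \sqrt{2}$ ($J = \sqrt{-2} = i \sqrt{2} \approx 1.4142 i$)
$A = 4 i \sqrt{2}$ ($A = i \sqrt{2} \cdot 4 = 4 i \sqrt{2} \approx 5.6569 i$)
$n = \frac{61}{2}$ ($n = \frac{1}{2} + 5 \cdot 6 = \frac{1}{2} + 30 = \frac{61}{2} \approx 30.5$)
$u = - 9 \left(5 + 4 i \sqrt{2}\right)^{2} \approx 63.0 - 509.12 i$
$u n = \left(63 - 360 i \sqrt{2}\right) \frac{61}{2} = \frac{3843}{2} - 10980 i \sqrt{2}$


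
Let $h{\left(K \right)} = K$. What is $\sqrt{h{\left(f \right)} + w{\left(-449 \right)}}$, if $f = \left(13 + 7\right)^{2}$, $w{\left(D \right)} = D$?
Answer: $7 i \approx 7.0 i$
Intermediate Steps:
$f = 400$ ($f = 20^{2} = 400$)
$\sqrt{h{\left(f \right)} + w{\left(-449 \right)}} = \sqrt{400 - 449} = \sqrt{-49} = 7 i$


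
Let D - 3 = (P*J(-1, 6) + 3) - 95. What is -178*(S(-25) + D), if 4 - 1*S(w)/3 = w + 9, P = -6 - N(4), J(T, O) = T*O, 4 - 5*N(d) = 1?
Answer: -9434/5 ≈ -1886.8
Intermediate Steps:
N(d) = 3/5 (N(d) = 4/5 - 1/5*1 = 4/5 - 1/5 = 3/5)
J(T, O) = O*T
P = -33/5 (P = -6 - 1*3/5 = -6 - 3/5 = -33/5 ≈ -6.6000)
S(w) = -15 - 3*w (S(w) = 12 - 3*(w + 9) = 12 - 3*(9 + w) = 12 + (-27 - 3*w) = -15 - 3*w)
D = -247/5 (D = 3 + ((-198*(-1)/5 + 3) - 95) = 3 + ((-33/5*(-6) + 3) - 95) = 3 + ((198/5 + 3) - 95) = 3 + (213/5 - 95) = 3 - 262/5 = -247/5 ≈ -49.400)
-178*(S(-25) + D) = -178*((-15 - 3*(-25)) - 247/5) = -178*((-15 + 75) - 247/5) = -178*(60 - 247/5) = -178*53/5 = -9434/5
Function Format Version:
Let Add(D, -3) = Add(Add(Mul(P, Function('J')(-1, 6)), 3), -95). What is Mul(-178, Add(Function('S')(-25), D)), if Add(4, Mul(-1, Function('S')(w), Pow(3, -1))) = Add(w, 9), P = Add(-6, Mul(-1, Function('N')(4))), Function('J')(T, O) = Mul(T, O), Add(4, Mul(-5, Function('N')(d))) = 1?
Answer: Rational(-9434, 5) ≈ -1886.8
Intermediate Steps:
Function('N')(d) = Rational(3, 5) (Function('N')(d) = Add(Rational(4, 5), Mul(Rational(-1, 5), 1)) = Add(Rational(4, 5), Rational(-1, 5)) = Rational(3, 5))
Function('J')(T, O) = Mul(O, T)
P = Rational(-33, 5) (P = Add(-6, Mul(-1, Rational(3, 5))) = Add(-6, Rational(-3, 5)) = Rational(-33, 5) ≈ -6.6000)
Function('S')(w) = Add(-15, Mul(-3, w)) (Function('S')(w) = Add(12, Mul(-3, Add(w, 9))) = Add(12, Mul(-3, Add(9, w))) = Add(12, Add(-27, Mul(-3, w))) = Add(-15, Mul(-3, w)))
D = Rational(-247, 5) (D = Add(3, Add(Add(Mul(Rational(-33, 5), Mul(6, -1)), 3), -95)) = Add(3, Add(Add(Mul(Rational(-33, 5), -6), 3), -95)) = Add(3, Add(Add(Rational(198, 5), 3), -95)) = Add(3, Add(Rational(213, 5), -95)) = Add(3, Rational(-262, 5)) = Rational(-247, 5) ≈ -49.400)
Mul(-178, Add(Function('S')(-25), D)) = Mul(-178, Add(Add(-15, Mul(-3, -25)), Rational(-247, 5))) = Mul(-178, Add(Add(-15, 75), Rational(-247, 5))) = Mul(-178, Add(60, Rational(-247, 5))) = Mul(-178, Rational(53, 5)) = Rational(-9434, 5)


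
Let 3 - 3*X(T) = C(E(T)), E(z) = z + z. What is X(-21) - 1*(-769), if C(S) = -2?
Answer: 2312/3 ≈ 770.67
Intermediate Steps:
E(z) = 2*z
X(T) = 5/3 (X(T) = 1 - 1/3*(-2) = 1 + 2/3 = 5/3)
X(-21) - 1*(-769) = 5/3 - 1*(-769) = 5/3 + 769 = 2312/3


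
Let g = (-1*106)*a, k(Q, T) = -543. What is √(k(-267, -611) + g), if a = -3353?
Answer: 5*√14195 ≈ 595.71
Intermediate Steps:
g = 355418 (g = -1*106*(-3353) = -106*(-3353) = 355418)
√(k(-267, -611) + g) = √(-543 + 355418) = √354875 = 5*√14195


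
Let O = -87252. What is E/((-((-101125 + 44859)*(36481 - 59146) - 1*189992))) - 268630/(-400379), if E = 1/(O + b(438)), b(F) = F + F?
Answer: 29585891406881062619/44096227582903892592 ≈ 0.67094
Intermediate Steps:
b(F) = 2*F
E = -1/86376 (E = 1/(-87252 + 2*438) = 1/(-87252 + 876) = 1/(-86376) = -1/86376 ≈ -1.1577e-5)
E/((-((-101125 + 44859)*(36481 - 59146) - 1*189992))) - 268630/(-400379) = -(-1/((-101125 + 44859)*(36481 - 59146) - 1*189992))/86376 - 268630/(-400379) = -(-1/(-56266*(-22665) - 189992))/86376 - 268630*(-1/400379) = -(-1/(1275268890 - 189992))/86376 + 268630/400379 = -1/(86376*((-1*1275078898))) + 268630/400379 = -1/86376/(-1275078898) + 268630/400379 = -1/86376*(-1/1275078898) + 268630/400379 = 1/110136214893648 + 268630/400379 = 29585891406881062619/44096227582903892592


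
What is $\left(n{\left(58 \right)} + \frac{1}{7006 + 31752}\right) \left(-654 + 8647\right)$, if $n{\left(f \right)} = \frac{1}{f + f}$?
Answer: $\frac{155359941}{2247964} \approx 69.111$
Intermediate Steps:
$n{\left(f \right)} = \frac{1}{2 f}$
$\left(n{\left(58 \right)} + \frac{1}{7006 + 31752}\right) \left(-654 + 8647\right) = \left(\frac{1}{2 \cdot 58} + \frac{1}{7006 + 31752}\right) \left(-654 + 8647\right) = \left(\frac{1}{2} \cdot \frac{1}{58} + \frac{1}{38758}\right) 7993 = \left(\frac{1}{116} + \frac{1}{38758}\right) 7993 = \frac{19437}{2247964} \cdot 7993 = \frac{155359941}{2247964}$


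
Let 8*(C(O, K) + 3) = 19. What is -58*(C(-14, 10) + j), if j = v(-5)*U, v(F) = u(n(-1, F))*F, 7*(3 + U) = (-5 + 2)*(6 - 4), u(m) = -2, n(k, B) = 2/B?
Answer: 63655/28 ≈ 2273.4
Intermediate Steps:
C(O, K) = -5/8 (C(O, K) = -3 + (1/8)*19 = -3 + 19/8 = -5/8)
U = -27/7 (U = -3 + ((-5 + 2)*(6 - 4))/7 = -3 + (-3*2)/7 = -3 + (1/7)*(-6) = -3 - 6/7 = -27/7 ≈ -3.8571)
v(F) = -2*F
j = -270/7 (j = -2*(-5)*(-27/7) = 10*(-27/7) = -270/7 ≈ -38.571)
-58*(C(-14, 10) + j) = -58*(-5/8 - 270/7) = -58*(-2195/56) = 63655/28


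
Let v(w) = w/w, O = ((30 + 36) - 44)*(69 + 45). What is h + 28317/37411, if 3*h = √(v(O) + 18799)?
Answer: 28317/37411 + 20*√47/3 ≈ 46.461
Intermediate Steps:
O = 2508 (O = (66 - 44)*114 = 22*114 = 2508)
v(w) = 1
h = 20*√47/3 (h = √(1 + 18799)/3 = √18800/3 = (20*√47)/3 = 20*√47/3 ≈ 45.704)
h + 28317/37411 = 20*√47/3 + 28317/37411 = 28317/37411 + 20*√47/3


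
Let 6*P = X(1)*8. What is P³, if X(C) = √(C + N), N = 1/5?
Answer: 128*√30/225 ≈ 3.1159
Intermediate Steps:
N = ⅕ ≈ 0.20000
X(C) = √(⅕ + C) (X(C) = √(C + ⅕) = √(⅕ + C))
P = 4*√30/15 (P = ((√(5 + 25*1)/5)*8)/6 = ((√(5 + 25)/5)*8)/6 = ((√30/5)*8)/6 = (8*√30/5)/6 = 4*√30/15 ≈ 1.4606)
P³ = (4*√30/15)³ = 128*√30/225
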